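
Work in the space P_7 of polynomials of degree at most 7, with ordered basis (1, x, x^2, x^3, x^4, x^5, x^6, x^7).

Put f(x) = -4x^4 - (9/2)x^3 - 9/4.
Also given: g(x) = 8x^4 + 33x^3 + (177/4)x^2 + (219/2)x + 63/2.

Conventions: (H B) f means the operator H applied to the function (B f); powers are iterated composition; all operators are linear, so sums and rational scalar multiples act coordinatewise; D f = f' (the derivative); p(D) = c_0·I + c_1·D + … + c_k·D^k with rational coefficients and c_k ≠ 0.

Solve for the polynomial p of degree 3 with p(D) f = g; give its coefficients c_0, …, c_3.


D^0 f = -4x^4 - (9/2)x^3 - 9/4
D^1 f = -16x^3 - (27/2)x^2
D^2 f = -48x^2 - 27x
D^3 f = -96x - 27
matching coefficients of g against c_0 f + c_1 Df + … from the top degree down determines the c_i
solution: c_0 = -2, c_1 = -3/2, c_2 = -1/2, c_3 = -1

c_0 = -2, c_1 = -3/2, c_2 = -1/2, c_3 = -1


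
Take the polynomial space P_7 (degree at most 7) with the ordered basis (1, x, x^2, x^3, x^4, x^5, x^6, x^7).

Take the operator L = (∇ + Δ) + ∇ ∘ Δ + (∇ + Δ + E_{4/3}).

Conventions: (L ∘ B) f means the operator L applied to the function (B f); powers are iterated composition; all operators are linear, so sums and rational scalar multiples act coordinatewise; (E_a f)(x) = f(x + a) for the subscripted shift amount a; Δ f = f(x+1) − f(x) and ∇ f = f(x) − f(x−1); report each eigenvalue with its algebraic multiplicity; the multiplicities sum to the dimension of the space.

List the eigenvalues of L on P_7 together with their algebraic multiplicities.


image of 1: 1
image of x: x + 16/3
image of x^2: x^2 + (32/3)x + 34/9
image of x^3: x^3 + 16x^2 + (34/3)x + 172/27
image of x^4: x^4 + (64/3)x^3 + (68/3)x^2 + (688/27)x + 418/81
image of x^5: x^5 + (80/3)x^4 + (340/9)x^3 + (1720/27)x^2 + (2090/81)x + 1996/243
image of x^6: x^6 + 32x^5 + (170/3)x^4 + (3440/27)x^3 + (2090/27)x^2 + (3992/81)x + 5554/729
image of x^7: x^7 + (112/3)x^6 + (238/3)x^5 + (6020/27)x^4 + (14630/81)x^3 + (13972/81)x^2 + (38878/729)x + 25132/2187
the matrix is upper triangular; its diagonal is (1, 1, 1, 1, 1, 1, 1, 1)
for a triangular matrix the eigenvalues are the diagonal entries, with algebraic multiplicity their repetition count

λ = 1 (multiplicity 8)


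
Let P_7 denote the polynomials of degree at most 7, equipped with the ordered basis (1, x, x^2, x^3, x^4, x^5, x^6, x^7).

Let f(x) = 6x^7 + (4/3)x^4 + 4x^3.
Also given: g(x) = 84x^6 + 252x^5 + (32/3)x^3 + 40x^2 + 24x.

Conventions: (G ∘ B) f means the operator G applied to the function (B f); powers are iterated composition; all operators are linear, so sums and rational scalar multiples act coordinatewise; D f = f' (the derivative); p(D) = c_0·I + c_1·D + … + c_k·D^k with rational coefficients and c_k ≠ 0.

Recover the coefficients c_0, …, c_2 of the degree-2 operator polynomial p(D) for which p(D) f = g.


D^0 f = 6x^7 + (4/3)x^4 + 4x^3
D^1 f = 42x^6 + (16/3)x^3 + 12x^2
D^2 f = 252x^5 + 16x^2 + 24x
matching coefficients of g against c_0 f + c_1 Df + … from the top degree down determines the c_i
solution: c_0 = 0, c_1 = 2, c_2 = 1

p(D) = 2·D + D^2, i.e. c_0 = 0, c_1 = 2, c_2 = 1


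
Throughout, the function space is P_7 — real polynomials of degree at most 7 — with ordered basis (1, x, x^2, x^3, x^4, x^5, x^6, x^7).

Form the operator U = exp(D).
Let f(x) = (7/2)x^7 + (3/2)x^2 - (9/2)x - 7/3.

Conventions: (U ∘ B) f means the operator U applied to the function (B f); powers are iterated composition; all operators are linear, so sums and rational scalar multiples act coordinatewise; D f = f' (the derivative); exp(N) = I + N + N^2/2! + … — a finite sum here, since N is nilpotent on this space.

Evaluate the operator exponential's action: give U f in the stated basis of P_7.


order-1 term: (49/2)x^6 + 3x - 9/2
order-2 term: (147/2)x^5 + 3/2
order-3 term: (245/2)x^4
order-4 term: (245/2)x^3
order-5 term: (147/2)x^2
order-6 term: (49/2)x
order-7 term: 7/2
the series for exp(D) f terminates at order 7
exp(D) f = (7/2)x^7 + (49/2)x^6 + (147/2)x^5 + (245/2)x^4 + (245/2)x^3 + 75x^2 + 23x - 11/6

the result is g(x) = (7/2)x^7 + (49/2)x^6 + (147/2)x^5 + (245/2)x^4 + (245/2)x^3 + 75x^2 + 23x - 11/6


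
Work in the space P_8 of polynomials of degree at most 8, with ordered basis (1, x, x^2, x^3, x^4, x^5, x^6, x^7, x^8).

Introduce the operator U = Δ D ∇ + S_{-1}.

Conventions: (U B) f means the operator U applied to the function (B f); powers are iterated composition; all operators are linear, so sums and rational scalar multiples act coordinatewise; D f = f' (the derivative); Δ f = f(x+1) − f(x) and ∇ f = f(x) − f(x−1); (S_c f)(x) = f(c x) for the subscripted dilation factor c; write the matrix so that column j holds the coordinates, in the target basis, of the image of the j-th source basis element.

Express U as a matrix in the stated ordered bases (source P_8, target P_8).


image of 1: 1
image of x: -x
image of x^2: x^2
image of x^3: -x^3 + 6
image of x^4: x^4 + 24x
image of x^5: -x^5 + 60x^2 + 10
image of x^6: x^6 + 120x^3 + 60x
image of x^7: -x^7 + 210x^4 + 210x^2 + 14
image of x^8: x^8 + 336x^5 + 560x^3 + 112x
each image's coordinates form column j of the matrix

the matrix is [[1, 0, 0, 6, 0, 10, 0, 14, 0]; [0, -1, 0, 0, 24, 0, 60, 0, 112]; [0, 0, 1, 0, 0, 60, 0, 210, 0]; [0, 0, 0, -1, 0, 0, 120, 0, 560]; [0, 0, 0, 0, 1, 0, 0, 210, 0]; [0, 0, 0, 0, 0, -1, 0, 0, 336]; [0, 0, 0, 0, 0, 0, 1, 0, 0]; [0, 0, 0, 0, 0, 0, 0, -1, 0]; [0, 0, 0, 0, 0, 0, 0, 0, 1]] (rows listed top to bottom)


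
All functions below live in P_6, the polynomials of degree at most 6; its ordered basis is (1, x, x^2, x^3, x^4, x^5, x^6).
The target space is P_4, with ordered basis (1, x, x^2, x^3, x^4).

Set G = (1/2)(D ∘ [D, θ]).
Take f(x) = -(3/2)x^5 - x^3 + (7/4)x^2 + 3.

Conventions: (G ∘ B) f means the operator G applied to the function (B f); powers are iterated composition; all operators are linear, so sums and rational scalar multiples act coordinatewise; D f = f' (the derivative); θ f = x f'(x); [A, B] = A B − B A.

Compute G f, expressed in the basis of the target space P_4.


g(x) = -15x^3 - 3x + 7/4

θ f = -(15/2)x^5 - 3x^3 + (7/2)x^2
D θ f = -(75/2)x^4 - 9x^2 + 7x
D f = -(15/2)x^4 - 3x^2 + (7/2)x
θ D f = -30x^4 - 6x^2 + (7/2)x
[D, θ] f = -(15/2)x^4 - 3x^2 + (7/2)x
D [D, θ] f = -30x^3 - 6x + 7/2
((1/2)(D ∘ [D, θ])) f = -15x^3 - 3x + 7/4


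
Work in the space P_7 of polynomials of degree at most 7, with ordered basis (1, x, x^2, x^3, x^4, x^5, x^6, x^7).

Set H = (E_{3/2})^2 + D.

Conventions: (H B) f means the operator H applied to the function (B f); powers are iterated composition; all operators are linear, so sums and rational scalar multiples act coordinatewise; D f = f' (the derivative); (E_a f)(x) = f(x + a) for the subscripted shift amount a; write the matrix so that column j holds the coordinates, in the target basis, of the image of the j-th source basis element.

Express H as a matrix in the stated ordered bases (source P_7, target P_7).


image of 1: 1
image of x: x + 4
image of x^2: x^2 + 8x + 9
image of x^3: x^3 + 12x^2 + 27x + 27
image of x^4: x^4 + 16x^3 + 54x^2 + 108x + 81
image of x^5: x^5 + 20x^4 + 90x^3 + 270x^2 + 405x + 243
image of x^6: x^6 + 24x^5 + 135x^4 + 540x^3 + 1215x^2 + 1458x + 729
image of x^7: x^7 + 28x^6 + 189x^5 + 945x^4 + 2835x^3 + 5103x^2 + 5103x + 2187
each image's coordinates form column j of the matrix

the matrix is [[1, 4, 9, 27, 81, 243, 729, 2187]; [0, 1, 8, 27, 108, 405, 1458, 5103]; [0, 0, 1, 12, 54, 270, 1215, 5103]; [0, 0, 0, 1, 16, 90, 540, 2835]; [0, 0, 0, 0, 1, 20, 135, 945]; [0, 0, 0, 0, 0, 1, 24, 189]; [0, 0, 0, 0, 0, 0, 1, 28]; [0, 0, 0, 0, 0, 0, 0, 1]] (rows listed top to bottom)


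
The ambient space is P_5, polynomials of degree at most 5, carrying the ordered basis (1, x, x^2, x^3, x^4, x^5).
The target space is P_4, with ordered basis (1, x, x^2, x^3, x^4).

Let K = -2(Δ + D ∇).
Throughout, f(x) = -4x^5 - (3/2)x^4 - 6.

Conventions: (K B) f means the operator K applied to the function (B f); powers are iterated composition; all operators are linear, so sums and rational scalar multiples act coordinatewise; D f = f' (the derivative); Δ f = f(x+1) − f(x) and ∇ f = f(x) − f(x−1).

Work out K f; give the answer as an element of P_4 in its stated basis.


Δ f = -20x^4 - 46x^3 - 49x^2 - 26x - 11/2
∇ f = -20x^4 + 34x^3 - 31x^2 + 14x - 5/2
D ∇ f = -80x^3 + 102x^2 - 62x + 14
(Δ + D ∇) f = -20x^4 - 126x^3 + 53x^2 - 88x + 17/2
(-2(Δ + D ∇)) f = 40x^4 + 252x^3 - 106x^2 + 176x - 17

g(x) = 40x^4 + 252x^3 - 106x^2 + 176x - 17


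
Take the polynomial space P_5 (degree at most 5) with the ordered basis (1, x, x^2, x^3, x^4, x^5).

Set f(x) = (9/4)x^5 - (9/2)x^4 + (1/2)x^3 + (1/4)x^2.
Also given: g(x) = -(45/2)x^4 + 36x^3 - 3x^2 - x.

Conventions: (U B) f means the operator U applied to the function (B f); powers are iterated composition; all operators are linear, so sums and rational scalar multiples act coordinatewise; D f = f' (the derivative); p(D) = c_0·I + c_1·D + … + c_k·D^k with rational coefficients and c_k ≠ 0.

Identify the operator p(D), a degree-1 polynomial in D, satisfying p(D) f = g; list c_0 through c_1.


p(D) = -2·D, i.e. c_0 = 0, c_1 = -2

D^0 f = (9/4)x^5 - (9/2)x^4 + (1/2)x^3 + (1/4)x^2
D^1 f = (45/4)x^4 - 18x^3 + (3/2)x^2 + (1/2)x
matching coefficients of g against c_0 f + c_1 Df + … from the top degree down determines the c_i
solution: c_0 = 0, c_1 = -2


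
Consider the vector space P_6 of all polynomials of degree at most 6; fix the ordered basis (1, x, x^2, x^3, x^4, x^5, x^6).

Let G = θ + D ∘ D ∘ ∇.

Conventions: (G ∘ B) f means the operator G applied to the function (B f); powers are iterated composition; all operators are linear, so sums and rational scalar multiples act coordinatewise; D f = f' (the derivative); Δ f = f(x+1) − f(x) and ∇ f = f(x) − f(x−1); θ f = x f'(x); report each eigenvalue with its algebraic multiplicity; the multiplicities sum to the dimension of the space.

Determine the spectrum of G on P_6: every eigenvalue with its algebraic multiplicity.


λ = 0 (multiplicity 1), λ = 1 (multiplicity 1), λ = 2 (multiplicity 1), λ = 3 (multiplicity 1), λ = 4 (multiplicity 1), λ = 5 (multiplicity 1), λ = 6 (multiplicity 1)

image of 1: 0
image of x: x
image of x^2: 2x^2
image of x^3: 3x^3 + 6
image of x^4: 4x^4 + 24x - 12
image of x^5: 5x^5 + 60x^2 - 60x + 20
image of x^6: 6x^6 + 120x^3 - 180x^2 + 120x - 30
the matrix is upper triangular; its diagonal is (0, 1, 2, 3, 4, 5, 6)
for a triangular matrix the eigenvalues are the diagonal entries, with algebraic multiplicity their repetition count


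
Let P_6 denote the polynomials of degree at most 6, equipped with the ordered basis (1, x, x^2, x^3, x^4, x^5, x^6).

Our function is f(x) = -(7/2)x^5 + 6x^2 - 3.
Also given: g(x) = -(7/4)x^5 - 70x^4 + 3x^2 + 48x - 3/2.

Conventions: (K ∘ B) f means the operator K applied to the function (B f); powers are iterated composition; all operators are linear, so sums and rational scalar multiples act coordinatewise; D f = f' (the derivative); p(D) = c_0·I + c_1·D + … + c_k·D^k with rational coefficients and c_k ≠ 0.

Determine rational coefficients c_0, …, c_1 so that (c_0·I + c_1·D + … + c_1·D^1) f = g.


D^0 f = -(7/2)x^5 + 6x^2 - 3
D^1 f = -(35/2)x^4 + 12x
matching coefficients of g against c_0 f + c_1 Df + … from the top degree down determines the c_i
solution: c_0 = 1/2, c_1 = 4

c_0 = 1/2, c_1 = 4


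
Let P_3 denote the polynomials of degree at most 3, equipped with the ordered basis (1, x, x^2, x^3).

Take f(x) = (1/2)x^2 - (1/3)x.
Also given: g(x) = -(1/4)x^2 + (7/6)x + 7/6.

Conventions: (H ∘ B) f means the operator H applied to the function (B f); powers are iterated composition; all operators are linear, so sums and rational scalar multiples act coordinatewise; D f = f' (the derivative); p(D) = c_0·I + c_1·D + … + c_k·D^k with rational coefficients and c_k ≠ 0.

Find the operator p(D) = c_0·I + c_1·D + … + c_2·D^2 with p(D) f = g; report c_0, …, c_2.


p(D) = -(1/2)·I + D + (3/2)·D^2, i.e. c_0 = -1/2, c_1 = 1, c_2 = 3/2

D^0 f = (1/2)x^2 - (1/3)x
D^1 f = x - 1/3
D^2 f = 1
matching coefficients of g against c_0 f + c_1 Df + … from the top degree down determines the c_i
solution: c_0 = -1/2, c_1 = 1, c_2 = 3/2


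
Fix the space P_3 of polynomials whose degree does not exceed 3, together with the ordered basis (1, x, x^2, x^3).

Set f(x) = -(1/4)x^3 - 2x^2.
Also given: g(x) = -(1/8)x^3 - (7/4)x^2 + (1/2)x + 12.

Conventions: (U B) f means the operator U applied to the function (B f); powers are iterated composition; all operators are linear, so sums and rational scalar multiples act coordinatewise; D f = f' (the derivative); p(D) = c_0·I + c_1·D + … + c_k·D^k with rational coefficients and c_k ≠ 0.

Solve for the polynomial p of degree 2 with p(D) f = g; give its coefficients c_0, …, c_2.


D^0 f = -(1/4)x^3 - 2x^2
D^1 f = -(3/4)x^2 - 4x
D^2 f = -(3/2)x - 4
matching coefficients of g against c_0 f + c_1 Df + … from the top degree down determines the c_i
solution: c_0 = 1/2, c_1 = 1, c_2 = -3

p(D) = (1/2)·I + D − 3·D^2, i.e. c_0 = 1/2, c_1 = 1, c_2 = -3


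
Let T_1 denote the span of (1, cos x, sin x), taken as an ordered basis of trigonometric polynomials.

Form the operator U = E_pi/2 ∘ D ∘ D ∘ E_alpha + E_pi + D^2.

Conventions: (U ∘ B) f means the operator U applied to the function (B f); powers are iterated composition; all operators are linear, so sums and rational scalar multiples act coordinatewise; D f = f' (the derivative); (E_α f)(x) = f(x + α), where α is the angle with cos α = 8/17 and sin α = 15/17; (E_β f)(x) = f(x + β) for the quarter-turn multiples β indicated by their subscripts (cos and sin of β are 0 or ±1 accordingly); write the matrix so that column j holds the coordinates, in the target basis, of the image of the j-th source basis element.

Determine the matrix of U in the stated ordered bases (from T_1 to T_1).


image of 1: 1
image of cos x: -(19/17)cos x + (8/17)sin x
image of sin x: -(8/17)cos x - (19/17)sin x
each image's coordinates form column j of the matrix

the matrix is [[1, 0, 0]; [0, -19/17, -8/17]; [0, 8/17, -19/17]] (rows listed top to bottom)


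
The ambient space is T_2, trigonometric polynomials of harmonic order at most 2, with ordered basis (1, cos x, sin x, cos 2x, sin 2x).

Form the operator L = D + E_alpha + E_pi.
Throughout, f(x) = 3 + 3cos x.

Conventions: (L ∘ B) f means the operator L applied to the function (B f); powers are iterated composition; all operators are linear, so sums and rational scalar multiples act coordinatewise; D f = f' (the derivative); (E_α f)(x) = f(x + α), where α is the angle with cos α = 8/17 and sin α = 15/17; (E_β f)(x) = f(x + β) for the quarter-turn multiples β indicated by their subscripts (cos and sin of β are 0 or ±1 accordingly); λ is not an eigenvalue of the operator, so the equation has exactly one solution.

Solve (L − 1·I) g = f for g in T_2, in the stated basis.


the result is g(x) = 3 - (39/50)cos x + (24/25)sin x

write g with unknown coordinates in the stated basis and equate coefficients in (L − 1·I) g = f
solving from the highest basis element down gives g = 3 - (39/50)cos x + (24/25)sin x
check: L g = 6 + (111/50)cos x + (24/25)sin x
so L g − 1·g = 3 + 3cos x = f ✓


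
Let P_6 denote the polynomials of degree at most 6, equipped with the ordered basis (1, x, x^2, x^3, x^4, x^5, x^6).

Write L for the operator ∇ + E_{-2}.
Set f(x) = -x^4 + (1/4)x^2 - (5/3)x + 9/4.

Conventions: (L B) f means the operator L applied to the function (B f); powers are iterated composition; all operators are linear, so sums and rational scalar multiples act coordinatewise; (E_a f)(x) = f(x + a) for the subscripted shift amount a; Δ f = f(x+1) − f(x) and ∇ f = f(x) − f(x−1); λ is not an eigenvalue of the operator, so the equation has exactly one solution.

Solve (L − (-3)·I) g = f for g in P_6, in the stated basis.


write g with unknown coordinates in the stated basis and equate coefficients in (L − (-3)·I) g = f
solving from the highest basis element down gives g = -(1/4)x^4 - (1/4)x^3 + x^2 - (53/48)x + 7/192
check: L g = -(1/4)x^4 + (3/4)x^3 - (11/4)x^2 + (79/48)x + 137/64
so L g − (-3)·g = -x^4 + (1/4)x^2 - (5/3)x + 9/4 = f ✓

the image equals g(x) = -(1/4)x^4 - (1/4)x^3 + x^2 - (53/48)x + 7/192


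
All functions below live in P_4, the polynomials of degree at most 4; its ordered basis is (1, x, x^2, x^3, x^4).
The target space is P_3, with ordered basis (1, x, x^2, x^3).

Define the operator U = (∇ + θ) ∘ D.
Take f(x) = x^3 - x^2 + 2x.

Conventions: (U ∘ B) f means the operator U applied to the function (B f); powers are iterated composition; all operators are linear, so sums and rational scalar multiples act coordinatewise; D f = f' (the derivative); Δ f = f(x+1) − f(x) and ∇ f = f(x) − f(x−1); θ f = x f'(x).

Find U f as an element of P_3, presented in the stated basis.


g(x) = 6x^2 + 4x - 5

D f = 3x^2 - 2x + 2
∇ D f = 6x - 5
θ D f = 6x^2 - 2x
(∇ + θ) D f = 6x^2 + 4x - 5


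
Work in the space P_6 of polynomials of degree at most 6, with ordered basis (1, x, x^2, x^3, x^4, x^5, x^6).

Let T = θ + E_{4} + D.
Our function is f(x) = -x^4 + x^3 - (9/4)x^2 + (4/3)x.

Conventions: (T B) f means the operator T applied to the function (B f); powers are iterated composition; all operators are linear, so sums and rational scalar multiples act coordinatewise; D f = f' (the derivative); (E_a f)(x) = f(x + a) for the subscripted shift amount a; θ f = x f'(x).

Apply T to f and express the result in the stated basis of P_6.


g(x) = -5x^4 - 16x^3 - (351/4)x^2 - (1367/6)x - 664/3

θ f = -4x^4 + 3x^3 - (9/2)x^2 + (4/3)x
E_{4} f = -x^4 - 15x^3 - (345/4)x^2 - (674/3)x - 668/3
D f = -4x^3 + 3x^2 - (9/2)x + 4/3
(θ + E_{4} + D) f = -5x^4 - 16x^3 - (351/4)x^2 - (1367/6)x - 664/3


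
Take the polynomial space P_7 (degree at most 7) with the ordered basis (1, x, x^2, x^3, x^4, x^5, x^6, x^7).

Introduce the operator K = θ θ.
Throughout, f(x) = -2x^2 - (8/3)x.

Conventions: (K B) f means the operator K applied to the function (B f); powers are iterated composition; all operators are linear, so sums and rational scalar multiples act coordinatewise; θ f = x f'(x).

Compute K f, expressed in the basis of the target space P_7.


g(x) = -8x^2 - (8/3)x

θ f = -4x^2 - (8/3)x
θ θ f = -8x^2 - (8/3)x


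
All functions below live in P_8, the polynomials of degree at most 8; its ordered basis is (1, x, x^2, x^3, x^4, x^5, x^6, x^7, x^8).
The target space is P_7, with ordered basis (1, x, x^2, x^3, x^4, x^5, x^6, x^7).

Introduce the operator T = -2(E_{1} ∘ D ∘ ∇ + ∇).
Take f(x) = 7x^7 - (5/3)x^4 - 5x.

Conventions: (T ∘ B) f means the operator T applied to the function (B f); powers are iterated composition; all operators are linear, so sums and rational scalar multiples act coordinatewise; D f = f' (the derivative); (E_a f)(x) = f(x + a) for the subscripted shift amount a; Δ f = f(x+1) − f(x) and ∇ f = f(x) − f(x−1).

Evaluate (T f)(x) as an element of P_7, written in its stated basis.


the image equals g(x) = -98x^6 - 294x^5 - 1960x^4 - (4370/3)x^3 - 1744x^2 - (1310/3)x - 92

∇ f = 49x^6 - 147x^5 + 245x^4 - (755/3)x^3 + 157x^2 - (167/3)x + 11/3
D ∇ f = 294x^5 - 735x^4 + 980x^3 - 755x^2 + 314x - 167/3
E_{1} D ∇ f = 294x^5 + 735x^4 + 980x^3 + 715x^2 + 274x + 127/3
∇ f = 49x^6 - 147x^5 + 245x^4 - (755/3)x^3 + 157x^2 - (167/3)x + 11/3
(E_{1} ∘ D ∘ ∇ + ∇) f = 49x^6 + 147x^5 + 980x^4 + (2185/3)x^3 + 872x^2 + (655/3)x + 46
(-2(E_{1} ∘ D ∘ ∇ + ∇)) f = -98x^6 - 294x^5 - 1960x^4 - (4370/3)x^3 - 1744x^2 - (1310/3)x - 92


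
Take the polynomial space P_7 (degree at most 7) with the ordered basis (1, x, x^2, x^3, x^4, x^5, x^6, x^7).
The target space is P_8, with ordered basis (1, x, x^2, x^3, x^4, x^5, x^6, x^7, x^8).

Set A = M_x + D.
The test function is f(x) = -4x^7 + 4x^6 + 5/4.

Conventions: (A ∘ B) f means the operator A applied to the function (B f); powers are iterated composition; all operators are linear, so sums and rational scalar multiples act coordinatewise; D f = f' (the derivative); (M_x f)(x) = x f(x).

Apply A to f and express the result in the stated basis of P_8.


the result is g(x) = -4x^8 + 4x^7 - 28x^6 + 24x^5 + (5/4)x

M_x f = -4x^8 + 4x^7 + (5/4)x
D f = -28x^6 + 24x^5
(M_x + D) f = -4x^8 + 4x^7 - 28x^6 + 24x^5 + (5/4)x


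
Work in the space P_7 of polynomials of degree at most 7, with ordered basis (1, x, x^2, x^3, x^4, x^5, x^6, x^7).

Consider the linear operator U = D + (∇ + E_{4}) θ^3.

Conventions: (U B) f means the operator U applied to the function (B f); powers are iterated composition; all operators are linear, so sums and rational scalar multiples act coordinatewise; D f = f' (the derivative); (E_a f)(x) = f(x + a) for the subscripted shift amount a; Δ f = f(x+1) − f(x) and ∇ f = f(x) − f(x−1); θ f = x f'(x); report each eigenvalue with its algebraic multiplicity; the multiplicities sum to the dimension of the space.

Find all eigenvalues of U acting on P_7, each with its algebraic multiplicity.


λ = 0 (multiplicity 1), λ = 1 (multiplicity 1), λ = 8 (multiplicity 1), λ = 27 (multiplicity 1), λ = 64 (multiplicity 1), λ = 125 (multiplicity 1), λ = 216 (multiplicity 1), λ = 343 (multiplicity 1)

image of 1: 0
image of x: x + 6
image of x^2: 8x^2 + 82x + 120
image of x^3: 27x^3 + 408x^2 + 1215x + 1755
image of x^4: 64x^4 + 1284x^3 + 5760x^2 + 16640x + 16320
image of x^5: 125x^5 + 3130x^4 + 18750x^3 + 81250x^2 + 159375x + 128125
image of x^6: 216x^6 + 6486x^5 + 48600x^4 + 280800x^3 + 826200x^2 + 1328400x + 884520
image of x^7: 343x^7 + 12012x^6 + 108045x^5 + 780325x^4 + 3061275x^3 + 7383075x^2 + 9832095x + 5620055
the matrix is upper triangular; its diagonal is (0, 1, 8, 27, 64, 125, 216, 343)
for a triangular matrix the eigenvalues are the diagonal entries, with algebraic multiplicity their repetition count


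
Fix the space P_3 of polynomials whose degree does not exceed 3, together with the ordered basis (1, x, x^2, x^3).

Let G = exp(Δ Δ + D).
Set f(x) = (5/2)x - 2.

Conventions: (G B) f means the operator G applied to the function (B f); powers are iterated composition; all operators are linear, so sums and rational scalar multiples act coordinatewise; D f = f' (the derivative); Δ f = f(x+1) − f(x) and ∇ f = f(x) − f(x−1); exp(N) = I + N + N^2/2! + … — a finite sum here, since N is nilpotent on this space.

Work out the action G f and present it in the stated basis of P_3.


g(x) = (5/2)x + 1/2

order-1 term: 5/2
the series for exp(Δ Δ + D) f terminates at order 1
exp(Δ Δ + D) f = (5/2)x + 1/2


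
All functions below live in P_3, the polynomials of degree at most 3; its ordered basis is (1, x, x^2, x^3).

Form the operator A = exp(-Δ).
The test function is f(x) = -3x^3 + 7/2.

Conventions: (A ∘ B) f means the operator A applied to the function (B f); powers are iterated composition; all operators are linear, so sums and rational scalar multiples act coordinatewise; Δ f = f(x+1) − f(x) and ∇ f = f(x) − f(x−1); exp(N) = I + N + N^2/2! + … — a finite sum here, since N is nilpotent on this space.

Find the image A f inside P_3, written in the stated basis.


order-1 term: 9x^2 + 9x + 3
order-2 term: -9x - 9
order-3 term: 3
the series for exp(-Δ) f terminates at order 3
exp(-Δ) f = -3x^3 + 9x^2 + 1/2

the image equals g(x) = -3x^3 + 9x^2 + 1/2


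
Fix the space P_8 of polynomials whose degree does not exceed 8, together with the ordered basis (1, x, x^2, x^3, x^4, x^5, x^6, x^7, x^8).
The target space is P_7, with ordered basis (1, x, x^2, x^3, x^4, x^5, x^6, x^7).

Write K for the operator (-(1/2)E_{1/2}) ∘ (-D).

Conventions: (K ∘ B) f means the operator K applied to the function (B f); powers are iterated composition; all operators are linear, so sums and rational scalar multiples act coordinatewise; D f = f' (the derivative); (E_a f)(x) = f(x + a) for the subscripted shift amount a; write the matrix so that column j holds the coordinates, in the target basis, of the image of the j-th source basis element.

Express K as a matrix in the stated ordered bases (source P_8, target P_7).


image of 1: 0
image of x: 1/2
image of x^2: x + 1/2
image of x^3: (3/2)x^2 + (3/2)x + 3/8
image of x^4: 2x^3 + 3x^2 + (3/2)x + 1/4
image of x^5: (5/2)x^4 + 5x^3 + (15/4)x^2 + (5/4)x + 5/32
image of x^6: 3x^5 + (15/2)x^4 + (15/2)x^3 + (15/4)x^2 + (15/16)x + 3/32
image of x^7: (7/2)x^6 + (21/2)x^5 + (105/8)x^4 + (35/4)x^3 + (105/32)x^2 + (21/32)x + 7/128
image of x^8: 4x^7 + 14x^6 + 21x^5 + (35/2)x^4 + (35/4)x^3 + (21/8)x^2 + (7/16)x + 1/32
each image's coordinates form column j of the matrix

the matrix is [[0, 1/2, 1/2, 3/8, 1/4, 5/32, 3/32, 7/128, 1/32]; [0, 0, 1, 3/2, 3/2, 5/4, 15/16, 21/32, 7/16]; [0, 0, 0, 3/2, 3, 15/4, 15/4, 105/32, 21/8]; [0, 0, 0, 0, 2, 5, 15/2, 35/4, 35/4]; [0, 0, 0, 0, 0, 5/2, 15/2, 105/8, 35/2]; [0, 0, 0, 0, 0, 0, 3, 21/2, 21]; [0, 0, 0, 0, 0, 0, 0, 7/2, 14]; [0, 0, 0, 0, 0, 0, 0, 0, 4]] (rows listed top to bottom)


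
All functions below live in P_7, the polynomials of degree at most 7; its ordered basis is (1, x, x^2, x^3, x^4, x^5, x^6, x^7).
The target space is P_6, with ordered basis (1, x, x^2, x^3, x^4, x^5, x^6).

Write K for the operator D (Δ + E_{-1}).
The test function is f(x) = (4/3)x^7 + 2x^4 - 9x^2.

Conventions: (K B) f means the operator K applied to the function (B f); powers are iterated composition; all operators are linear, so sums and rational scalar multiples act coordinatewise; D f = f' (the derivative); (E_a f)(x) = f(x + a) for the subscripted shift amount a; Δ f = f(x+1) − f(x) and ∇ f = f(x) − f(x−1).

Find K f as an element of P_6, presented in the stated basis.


Δ f = (28/3)x^6 + 28x^5 + (140/3)x^4 + (164/3)x^3 + 40x^2 - (2/3)x - 17/3
E_{-1} f = (4/3)x^7 - (28/3)x^6 + 28x^5 - (134/3)x^4 + (116/3)x^3 - 25x^2 + (58/3)x - 25/3
(Δ + E_{-1}) f = (4/3)x^7 + 56x^5 + 2x^4 + (280/3)x^3 + 15x^2 + (56/3)x - 14
D (Δ + E_{-1}) f = (28/3)x^6 + 280x^4 + 8x^3 + 280x^2 + 30x + 56/3

g(x) = (28/3)x^6 + 280x^4 + 8x^3 + 280x^2 + 30x + 56/3


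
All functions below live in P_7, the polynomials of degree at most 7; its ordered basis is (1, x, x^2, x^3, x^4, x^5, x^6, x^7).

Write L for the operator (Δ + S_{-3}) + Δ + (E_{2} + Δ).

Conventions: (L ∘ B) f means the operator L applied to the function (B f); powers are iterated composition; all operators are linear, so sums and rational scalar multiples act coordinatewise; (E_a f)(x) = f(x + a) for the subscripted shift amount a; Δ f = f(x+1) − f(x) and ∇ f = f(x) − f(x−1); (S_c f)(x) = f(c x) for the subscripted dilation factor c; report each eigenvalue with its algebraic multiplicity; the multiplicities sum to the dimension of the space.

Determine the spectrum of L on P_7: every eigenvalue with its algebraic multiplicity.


λ = -2186 (multiplicity 1), λ = -242 (multiplicity 1), λ = -26 (multiplicity 1), λ = -2 (multiplicity 1), λ = 2 (multiplicity 1), λ = 10 (multiplicity 1), λ = 82 (multiplicity 1), λ = 730 (multiplicity 1)

image of 1: 2
image of x: -2x + 5
image of x^2: 10x^2 + 10x + 7
image of x^3: -26x^3 + 15x^2 + 21x + 11
image of x^4: 82x^4 + 20x^3 + 42x^2 + 44x + 19
image of x^5: -242x^5 + 25x^4 + 70x^3 + 110x^2 + 95x + 35
image of x^6: 730x^6 + 30x^5 + 105x^4 + 220x^3 + 285x^2 + 210x + 67
image of x^7: -2186x^7 + 35x^6 + 147x^5 + 385x^4 + 665x^3 + 735x^2 + 469x + 131
the matrix is upper triangular; its diagonal is (2, -2, 10, -26, 82, -242, 730, -2186)
for a triangular matrix the eigenvalues are the diagonal entries, with algebraic multiplicity their repetition count


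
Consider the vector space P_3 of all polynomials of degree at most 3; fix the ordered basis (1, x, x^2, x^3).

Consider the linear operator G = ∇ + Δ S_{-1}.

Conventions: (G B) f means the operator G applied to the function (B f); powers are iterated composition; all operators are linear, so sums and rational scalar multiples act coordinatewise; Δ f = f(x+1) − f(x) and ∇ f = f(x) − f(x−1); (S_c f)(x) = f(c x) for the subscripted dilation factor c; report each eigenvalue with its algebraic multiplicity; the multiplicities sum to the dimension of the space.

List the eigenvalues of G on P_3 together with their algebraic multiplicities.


image of 1: 0
image of x: 0
image of x^2: 4x
image of x^3: -6x
the matrix is upper triangular; its diagonal is (0, 0, 0, 0)
for a triangular matrix the eigenvalues are the diagonal entries, with algebraic multiplicity their repetition count

λ = 0 (multiplicity 4)


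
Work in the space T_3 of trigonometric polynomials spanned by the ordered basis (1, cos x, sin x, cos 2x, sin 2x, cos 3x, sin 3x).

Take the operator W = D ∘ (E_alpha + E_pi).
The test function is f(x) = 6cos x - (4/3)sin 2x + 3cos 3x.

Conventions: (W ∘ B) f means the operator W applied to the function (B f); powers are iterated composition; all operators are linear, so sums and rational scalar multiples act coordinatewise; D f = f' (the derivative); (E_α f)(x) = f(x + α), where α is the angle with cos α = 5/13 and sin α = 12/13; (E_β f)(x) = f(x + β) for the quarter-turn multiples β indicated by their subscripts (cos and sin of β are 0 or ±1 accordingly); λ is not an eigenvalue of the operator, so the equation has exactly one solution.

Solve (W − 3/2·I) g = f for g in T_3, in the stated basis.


the result is g(x) = -(756/325)cos x - (192/325)sin x + (1600/18003)cos 2x + (2632/6001)sin 2x - (1082/32741)cos 3x - (16928/32741)sin 3x

write g with unknown coordinates in the stated basis and equate coefficients in (W − 3/2·I) g = f
solving from the highest basis element down gives g = -(756/325)cos x - (192/325)sin x + (1600/18003)cos 2x + (2632/6001)sin 2x - (1082/32741)cos 3x - (16928/32741)sin 3x
check: W g = (816/325)cos x - (288/325)sin x + (800/6001)cos 2x - (12160/18003)sin 2x + (96600/32741)cos 3x - (25392/32741)sin 3x
so W g − 3/2·g = 6cos x - (4/3)sin 2x + 3cos 3x = f ✓


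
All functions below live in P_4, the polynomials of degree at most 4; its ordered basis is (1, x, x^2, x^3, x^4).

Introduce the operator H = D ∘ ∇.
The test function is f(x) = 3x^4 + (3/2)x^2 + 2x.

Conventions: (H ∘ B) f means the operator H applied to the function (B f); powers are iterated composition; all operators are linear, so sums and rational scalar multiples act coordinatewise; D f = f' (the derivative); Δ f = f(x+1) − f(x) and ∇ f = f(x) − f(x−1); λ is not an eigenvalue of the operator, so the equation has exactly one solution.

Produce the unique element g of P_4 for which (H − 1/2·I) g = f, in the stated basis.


the image equals g(x) = -6x^4 - 147x^2 + 140x - 636

write g with unknown coordinates in the stated basis and equate coefficients in (H − 1/2·I) g = f
solving from the highest basis element down gives g = -6x^4 - 147x^2 + 140x - 636
check: H g = -72x^2 + 72x - 318
so H g − 1/2·g = 3x^4 + (3/2)x^2 + 2x = f ✓


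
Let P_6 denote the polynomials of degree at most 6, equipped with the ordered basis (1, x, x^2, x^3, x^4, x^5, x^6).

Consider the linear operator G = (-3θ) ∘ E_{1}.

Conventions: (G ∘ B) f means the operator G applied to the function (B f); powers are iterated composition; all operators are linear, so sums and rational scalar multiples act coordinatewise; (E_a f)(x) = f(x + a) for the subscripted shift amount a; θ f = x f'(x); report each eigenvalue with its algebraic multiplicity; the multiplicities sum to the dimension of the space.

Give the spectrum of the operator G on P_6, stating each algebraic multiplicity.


λ = -18 (multiplicity 1), λ = -15 (multiplicity 1), λ = -12 (multiplicity 1), λ = -9 (multiplicity 1), λ = -6 (multiplicity 1), λ = -3 (multiplicity 1), λ = 0 (multiplicity 1)

image of 1: 0
image of x: -3x
image of x^2: -6x^2 - 6x
image of x^3: -9x^3 - 18x^2 - 9x
image of x^4: -12x^4 - 36x^3 - 36x^2 - 12x
image of x^5: -15x^5 - 60x^4 - 90x^3 - 60x^2 - 15x
image of x^6: -18x^6 - 90x^5 - 180x^4 - 180x^3 - 90x^2 - 18x
the matrix is upper triangular; its diagonal is (0, -3, -6, -9, -12, -15, -18)
for a triangular matrix the eigenvalues are the diagonal entries, with algebraic multiplicity their repetition count


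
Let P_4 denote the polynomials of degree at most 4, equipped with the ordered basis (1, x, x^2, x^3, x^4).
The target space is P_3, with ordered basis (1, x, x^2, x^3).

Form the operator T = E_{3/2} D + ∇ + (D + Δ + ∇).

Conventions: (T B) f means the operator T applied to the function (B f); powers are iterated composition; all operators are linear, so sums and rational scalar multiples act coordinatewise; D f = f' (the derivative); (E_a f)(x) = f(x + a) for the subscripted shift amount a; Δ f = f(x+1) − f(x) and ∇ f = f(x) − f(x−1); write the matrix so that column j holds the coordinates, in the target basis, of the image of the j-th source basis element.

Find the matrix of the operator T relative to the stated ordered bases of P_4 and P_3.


the matrix is [[0, 5, 2, 39/4, 25/2]; [0, 0, 10, 6, 39]; [0, 0, 0, 15, 12]; [0, 0, 0, 0, 20]] (rows listed top to bottom)

image of 1: 0
image of x: 5
image of x^2: 10x + 2
image of x^3: 15x^2 + 6x + 39/4
image of x^4: 20x^3 + 12x^2 + 39x + 25/2
each image's coordinates form column j of the matrix


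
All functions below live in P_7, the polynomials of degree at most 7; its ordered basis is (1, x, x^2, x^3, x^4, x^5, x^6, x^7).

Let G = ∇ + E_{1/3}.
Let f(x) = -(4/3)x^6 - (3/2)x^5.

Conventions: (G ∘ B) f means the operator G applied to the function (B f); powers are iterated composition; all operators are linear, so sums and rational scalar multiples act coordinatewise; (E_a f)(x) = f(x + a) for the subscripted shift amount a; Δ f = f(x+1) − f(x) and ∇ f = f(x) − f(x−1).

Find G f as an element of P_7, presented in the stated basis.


∇ f = -8x^5 + (25/2)x^4 - (35/3)x^3 + 5x^2 - (1/2)x - 1/6
E_{1/3} f = -(4/3)x^6 - (25/6)x^5 - (85/18)x^4 - (215/81)x^3 - (65/81)x^2 - (61/486)x - 35/4374
(∇ + E_{1/3}) f = -(4/3)x^6 - (73/6)x^5 + (70/9)x^4 - (1160/81)x^3 + (340/81)x^2 - (152/243)x - 382/2187

the image equals g(x) = -(4/3)x^6 - (73/6)x^5 + (70/9)x^4 - (1160/81)x^3 + (340/81)x^2 - (152/243)x - 382/2187


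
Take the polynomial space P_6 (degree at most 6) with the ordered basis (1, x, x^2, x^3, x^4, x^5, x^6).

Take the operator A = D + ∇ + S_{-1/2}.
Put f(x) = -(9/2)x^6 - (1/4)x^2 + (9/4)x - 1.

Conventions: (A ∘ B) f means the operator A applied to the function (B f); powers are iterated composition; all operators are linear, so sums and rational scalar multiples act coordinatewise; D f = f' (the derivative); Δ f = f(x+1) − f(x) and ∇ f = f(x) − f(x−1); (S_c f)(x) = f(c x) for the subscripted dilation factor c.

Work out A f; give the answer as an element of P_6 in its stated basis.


the image equals g(x) = -(9/128)x^6 - 54x^5 + (135/2)x^4 - 90x^3 + (1079/16)x^2 - (233/8)x + 33/4

D f = -27x^5 - (1/2)x + 9/4
∇ f = -27x^5 + (135/2)x^4 - 90x^3 + (135/2)x^2 - (55/2)x + 7
S_{-1/2} f = -(9/128)x^6 - (1/16)x^2 - (9/8)x - 1
(D + ∇ + S_{-1/2}) f = -(9/128)x^6 - 54x^5 + (135/2)x^4 - 90x^3 + (1079/16)x^2 - (233/8)x + 33/4


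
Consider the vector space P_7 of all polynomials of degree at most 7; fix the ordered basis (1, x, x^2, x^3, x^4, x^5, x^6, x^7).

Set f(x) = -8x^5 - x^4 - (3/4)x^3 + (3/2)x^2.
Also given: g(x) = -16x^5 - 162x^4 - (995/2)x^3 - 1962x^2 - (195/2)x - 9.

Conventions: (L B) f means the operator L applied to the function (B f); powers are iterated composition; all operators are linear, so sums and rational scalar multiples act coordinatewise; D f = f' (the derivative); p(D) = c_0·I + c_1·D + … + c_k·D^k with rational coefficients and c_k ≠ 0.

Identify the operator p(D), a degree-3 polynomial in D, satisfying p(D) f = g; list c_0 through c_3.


D^0 f = -8x^5 - x^4 - (3/4)x^3 + (3/2)x^2
D^1 f = -40x^4 - 4x^3 - (9/4)x^2 + 3x
D^2 f = -160x^3 - 12x^2 - (9/2)x + 3
D^3 f = -480x^2 - 24x - 9/2
matching coefficients of g against c_0 f + c_1 Df + … from the top degree down determines the c_i
solution: c_0 = 2, c_1 = 4, c_2 = 3, c_3 = 4

c_0 = 2, c_1 = 4, c_2 = 3, c_3 = 4


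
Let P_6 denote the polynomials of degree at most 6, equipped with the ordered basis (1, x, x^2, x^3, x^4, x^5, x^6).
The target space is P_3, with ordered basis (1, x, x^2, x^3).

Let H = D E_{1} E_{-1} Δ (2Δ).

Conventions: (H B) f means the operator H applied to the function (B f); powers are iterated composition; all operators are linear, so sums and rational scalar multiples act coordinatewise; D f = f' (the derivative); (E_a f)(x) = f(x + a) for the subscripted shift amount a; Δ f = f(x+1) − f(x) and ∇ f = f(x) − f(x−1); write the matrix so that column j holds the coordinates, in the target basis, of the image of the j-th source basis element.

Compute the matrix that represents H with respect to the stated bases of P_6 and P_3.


image of 1: 0
image of x: 0
image of x^2: 0
image of x^3: 12
image of x^4: 48x + 48
image of x^5: 120x^2 + 240x + 140
image of x^6: 240x^3 + 720x^2 + 840x + 360
each image's coordinates form column j of the matrix

the matrix is [[0, 0, 0, 12, 48, 140, 360]; [0, 0, 0, 0, 48, 240, 840]; [0, 0, 0, 0, 0, 120, 720]; [0, 0, 0, 0, 0, 0, 240]] (rows listed top to bottom)


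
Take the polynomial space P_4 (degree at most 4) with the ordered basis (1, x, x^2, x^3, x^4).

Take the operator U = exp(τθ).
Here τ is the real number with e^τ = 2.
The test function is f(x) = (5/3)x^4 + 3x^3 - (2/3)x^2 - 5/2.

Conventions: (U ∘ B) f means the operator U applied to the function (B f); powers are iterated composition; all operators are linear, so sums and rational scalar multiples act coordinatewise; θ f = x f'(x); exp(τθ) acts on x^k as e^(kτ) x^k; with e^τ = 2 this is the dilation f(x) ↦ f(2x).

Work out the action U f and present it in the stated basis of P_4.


exp(τθ) x^k = e^(kτ) x^k; with e^τ = 2 this sends x^k to 2^k x^k
x^2 ↦ 4 x^2
x^3 ↦ 8 x^3
x^4 ↦ 16 x^4
applying this coordinatewise to f: exp(τθ) f = (80/3)x^4 + 24x^3 - (8/3)x^2 - 5/2

g(x) = (80/3)x^4 + 24x^3 - (8/3)x^2 - 5/2


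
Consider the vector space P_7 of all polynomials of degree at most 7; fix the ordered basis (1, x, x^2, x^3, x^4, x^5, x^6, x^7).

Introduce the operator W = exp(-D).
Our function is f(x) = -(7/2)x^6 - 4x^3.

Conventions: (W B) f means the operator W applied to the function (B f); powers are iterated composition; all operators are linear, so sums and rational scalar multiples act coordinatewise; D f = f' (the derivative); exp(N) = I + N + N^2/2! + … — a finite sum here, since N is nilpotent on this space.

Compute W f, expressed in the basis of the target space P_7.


the image equals g(x) = -(7/2)x^6 + 21x^5 - (105/2)x^4 + 66x^3 - (81/2)x^2 + 9x + 1/2

order-1 term: 21x^5 + 12x^2
order-2 term: -(105/2)x^4 - 12x
order-3 term: 70x^3 + 4
order-4 term: -(105/2)x^2
order-5 term: 21x
order-6 term: -7/2
the series for exp(-D) f terminates at order 6
exp(-D) f = -(7/2)x^6 + 21x^5 - (105/2)x^4 + 66x^3 - (81/2)x^2 + 9x + 1/2


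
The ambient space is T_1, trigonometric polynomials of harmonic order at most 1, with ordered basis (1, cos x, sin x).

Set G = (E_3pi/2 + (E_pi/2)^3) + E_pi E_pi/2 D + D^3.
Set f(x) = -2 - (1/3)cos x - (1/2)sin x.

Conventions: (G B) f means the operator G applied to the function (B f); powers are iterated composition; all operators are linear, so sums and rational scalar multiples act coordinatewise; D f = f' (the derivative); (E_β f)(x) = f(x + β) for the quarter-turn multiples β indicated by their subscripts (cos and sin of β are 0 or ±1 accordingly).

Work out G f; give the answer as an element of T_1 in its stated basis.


the result is g(x) = -4 + (7/6)cos x - (3/2)sin x

E_3pi/2 f = -2 + (1/2)cos x - (1/3)sin x
E_pi/2 f = -2 - (1/2)cos x + (1/3)sin x
E_pi/2 E_pi/2 f = -2 + (1/3)cos x + (1/2)sin x
E_pi/2 E_pi/2 E_pi/2 f = -2 + (1/2)cos x - (1/3)sin x
(E_3pi/2 + (E_pi/2)^3) f = -4 + cos x - (2/3)sin x
D f = -(1/2)cos x + (1/3)sin x
E_pi/2 D f = (1/3)cos x + (1/2)sin x
E_pi E_pi/2 D f = -(1/3)cos x - (1/2)sin x
D f = -(1/2)cos x + (1/3)sin x
D D f = (1/3)cos x + (1/2)sin x
D D D f = (1/2)cos x - (1/3)sin x
((E_3pi/2 + (E_pi/2)^3) + E_pi E_pi/2 D + D^3) f = -4 + (7/6)cos x - (3/2)sin x
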